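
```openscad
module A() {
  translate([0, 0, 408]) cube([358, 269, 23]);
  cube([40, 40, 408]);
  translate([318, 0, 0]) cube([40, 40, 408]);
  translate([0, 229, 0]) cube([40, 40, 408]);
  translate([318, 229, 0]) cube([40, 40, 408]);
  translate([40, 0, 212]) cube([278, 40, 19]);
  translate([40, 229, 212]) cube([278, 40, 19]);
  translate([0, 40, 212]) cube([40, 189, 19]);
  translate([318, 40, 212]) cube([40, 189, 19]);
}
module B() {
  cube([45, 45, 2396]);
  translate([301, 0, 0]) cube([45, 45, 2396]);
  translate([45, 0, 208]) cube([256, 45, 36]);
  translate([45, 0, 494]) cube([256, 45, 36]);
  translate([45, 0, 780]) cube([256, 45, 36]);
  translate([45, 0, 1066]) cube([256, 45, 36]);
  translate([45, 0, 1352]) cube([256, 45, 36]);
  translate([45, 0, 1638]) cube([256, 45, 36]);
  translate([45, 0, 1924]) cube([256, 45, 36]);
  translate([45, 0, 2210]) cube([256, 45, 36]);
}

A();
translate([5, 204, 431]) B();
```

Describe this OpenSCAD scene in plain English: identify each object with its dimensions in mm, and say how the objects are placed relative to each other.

A is a four-legged stool. The seat is 358×269 mm, 23 mm thick, top at z = 431 mm. It stands on four square legs, each 40×40 mm in cross-section, from z = 0 to the seat underside, each flush with a corner of the seat. Four stretchers, 40 mm wide and 19 mm tall, connect adjacent legs with their undersides at z = 212 mm, each running between the inner faces of the legs it joins and aligned with the legs' outer faces on the other axis.

B is a straight ladder. Two 45×45 mm vertical rails, 2396 mm tall, stand 346 mm apart (outside-to-outside) with their front faces coplanar on the −y side. 8 rungs, each 45 mm deep and 36 mm tall, span between the inner faces of the rails, front faces flush with the rails. The lowest rung's underside is at z = 208 mm and rungs are spaced 286 mm apart (underside to underside).

The ladder is on top of the stool.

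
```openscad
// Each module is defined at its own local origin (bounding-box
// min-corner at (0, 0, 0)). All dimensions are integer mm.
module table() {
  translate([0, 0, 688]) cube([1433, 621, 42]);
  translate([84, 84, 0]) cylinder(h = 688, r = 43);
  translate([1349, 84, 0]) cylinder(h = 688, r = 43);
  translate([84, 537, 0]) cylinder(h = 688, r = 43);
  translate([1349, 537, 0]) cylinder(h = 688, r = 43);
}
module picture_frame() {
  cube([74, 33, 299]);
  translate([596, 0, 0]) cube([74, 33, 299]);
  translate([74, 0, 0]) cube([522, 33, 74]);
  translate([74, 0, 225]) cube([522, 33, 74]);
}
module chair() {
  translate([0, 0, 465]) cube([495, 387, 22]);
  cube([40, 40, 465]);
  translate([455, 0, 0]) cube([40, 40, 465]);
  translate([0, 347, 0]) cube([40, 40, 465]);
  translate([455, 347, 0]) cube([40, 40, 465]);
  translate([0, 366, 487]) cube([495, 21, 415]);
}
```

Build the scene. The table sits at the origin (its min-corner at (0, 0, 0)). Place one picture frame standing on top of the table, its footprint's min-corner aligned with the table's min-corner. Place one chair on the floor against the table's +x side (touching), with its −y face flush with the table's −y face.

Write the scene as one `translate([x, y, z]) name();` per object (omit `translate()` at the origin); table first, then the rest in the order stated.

table();
translate([0, 0, 730]) picture_frame();
translate([1433, 0, 0]) chair();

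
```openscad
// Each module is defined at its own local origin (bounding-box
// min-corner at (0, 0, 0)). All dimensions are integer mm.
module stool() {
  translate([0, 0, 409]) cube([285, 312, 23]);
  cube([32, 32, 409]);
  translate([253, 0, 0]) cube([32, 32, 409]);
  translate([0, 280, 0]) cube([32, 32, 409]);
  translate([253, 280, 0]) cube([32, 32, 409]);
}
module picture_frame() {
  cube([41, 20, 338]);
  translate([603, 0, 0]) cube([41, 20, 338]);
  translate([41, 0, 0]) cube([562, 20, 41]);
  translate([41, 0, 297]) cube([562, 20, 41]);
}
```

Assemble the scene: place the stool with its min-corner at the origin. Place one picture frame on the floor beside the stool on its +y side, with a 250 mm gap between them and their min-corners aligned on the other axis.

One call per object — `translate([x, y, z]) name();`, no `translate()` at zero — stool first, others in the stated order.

stool();
translate([0, 562, 0]) picture_frame();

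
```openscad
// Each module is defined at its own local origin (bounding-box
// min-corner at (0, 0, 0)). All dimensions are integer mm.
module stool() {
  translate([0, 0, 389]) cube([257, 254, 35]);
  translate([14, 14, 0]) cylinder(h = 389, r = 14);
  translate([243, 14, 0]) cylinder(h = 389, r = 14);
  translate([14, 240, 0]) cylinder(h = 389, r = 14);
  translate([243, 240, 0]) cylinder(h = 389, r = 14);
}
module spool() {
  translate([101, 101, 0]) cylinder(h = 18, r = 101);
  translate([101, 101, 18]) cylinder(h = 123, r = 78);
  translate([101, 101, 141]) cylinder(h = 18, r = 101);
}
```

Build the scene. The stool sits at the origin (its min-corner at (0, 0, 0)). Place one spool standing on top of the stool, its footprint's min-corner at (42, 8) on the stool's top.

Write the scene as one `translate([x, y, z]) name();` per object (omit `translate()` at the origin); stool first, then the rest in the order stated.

stool();
translate([42, 8, 424]) spool();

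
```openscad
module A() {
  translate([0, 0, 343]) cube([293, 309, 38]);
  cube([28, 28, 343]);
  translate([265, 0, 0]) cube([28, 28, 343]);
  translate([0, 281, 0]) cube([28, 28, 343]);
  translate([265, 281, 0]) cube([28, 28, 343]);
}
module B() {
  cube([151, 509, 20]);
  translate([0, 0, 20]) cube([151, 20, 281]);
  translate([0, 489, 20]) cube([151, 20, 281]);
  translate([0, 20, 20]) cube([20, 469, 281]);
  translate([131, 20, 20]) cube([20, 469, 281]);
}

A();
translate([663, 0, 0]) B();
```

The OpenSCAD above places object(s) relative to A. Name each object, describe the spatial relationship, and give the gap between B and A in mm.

The open box's nearest face is 370 mm from the stool's +x face.

A is a stool. B is an open box. The open box is on the floor beside the stool on its +x side. The gap between the open box and the stool is 370 mm.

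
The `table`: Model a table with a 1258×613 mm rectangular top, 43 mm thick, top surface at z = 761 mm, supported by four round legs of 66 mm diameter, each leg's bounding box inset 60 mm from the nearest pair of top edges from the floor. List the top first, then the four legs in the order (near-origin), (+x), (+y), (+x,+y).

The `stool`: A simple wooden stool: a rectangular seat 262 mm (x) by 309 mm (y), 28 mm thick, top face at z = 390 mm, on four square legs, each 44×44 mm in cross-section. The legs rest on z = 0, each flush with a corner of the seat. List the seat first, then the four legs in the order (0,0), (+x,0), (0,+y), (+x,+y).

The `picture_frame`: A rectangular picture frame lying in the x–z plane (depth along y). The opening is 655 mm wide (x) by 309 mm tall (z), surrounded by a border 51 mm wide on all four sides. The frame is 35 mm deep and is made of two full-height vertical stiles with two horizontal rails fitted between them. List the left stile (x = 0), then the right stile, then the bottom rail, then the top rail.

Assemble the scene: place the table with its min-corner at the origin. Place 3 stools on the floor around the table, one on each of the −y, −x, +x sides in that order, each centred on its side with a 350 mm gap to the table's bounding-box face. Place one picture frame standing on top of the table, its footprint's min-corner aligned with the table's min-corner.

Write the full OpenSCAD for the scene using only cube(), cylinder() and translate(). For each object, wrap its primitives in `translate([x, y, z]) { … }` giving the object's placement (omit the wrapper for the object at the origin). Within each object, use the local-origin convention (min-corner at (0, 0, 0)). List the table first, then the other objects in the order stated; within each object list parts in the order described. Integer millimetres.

translate([0, 0, 718]) cube([1258, 613, 43]);
translate([93, 93, 0]) cylinder(h = 718, r = 33);
translate([1165, 93, 0]) cylinder(h = 718, r = 33);
translate([93, 520, 0]) cylinder(h = 718, r = 33);
translate([1165, 520, 0]) cylinder(h = 718, r = 33);
translate([498, -659, 0]) {
  translate([0, 0, 362]) cube([262, 309, 28]);
  cube([44, 44, 362]);
  translate([218, 0, 0]) cube([44, 44, 362]);
  translate([0, 265, 0]) cube([44, 44, 362]);
  translate([218, 265, 0]) cube([44, 44, 362]);
}
translate([-612, 152, 0]) {
  translate([0, 0, 362]) cube([262, 309, 28]);
  cube([44, 44, 362]);
  translate([218, 0, 0]) cube([44, 44, 362]);
  translate([0, 265, 0]) cube([44, 44, 362]);
  translate([218, 265, 0]) cube([44, 44, 362]);
}
translate([1608, 152, 0]) {
  translate([0, 0, 362]) cube([262, 309, 28]);
  cube([44, 44, 362]);
  translate([218, 0, 0]) cube([44, 44, 362]);
  translate([0, 265, 0]) cube([44, 44, 362]);
  translate([218, 265, 0]) cube([44, 44, 362]);
}
translate([0, 0, 761]) {
  cube([51, 35, 411]);
  translate([706, 0, 0]) cube([51, 35, 411]);
  translate([51, 0, 0]) cube([655, 35, 51]);
  translate([51, 0, 360]) cube([655, 35, 51]);
}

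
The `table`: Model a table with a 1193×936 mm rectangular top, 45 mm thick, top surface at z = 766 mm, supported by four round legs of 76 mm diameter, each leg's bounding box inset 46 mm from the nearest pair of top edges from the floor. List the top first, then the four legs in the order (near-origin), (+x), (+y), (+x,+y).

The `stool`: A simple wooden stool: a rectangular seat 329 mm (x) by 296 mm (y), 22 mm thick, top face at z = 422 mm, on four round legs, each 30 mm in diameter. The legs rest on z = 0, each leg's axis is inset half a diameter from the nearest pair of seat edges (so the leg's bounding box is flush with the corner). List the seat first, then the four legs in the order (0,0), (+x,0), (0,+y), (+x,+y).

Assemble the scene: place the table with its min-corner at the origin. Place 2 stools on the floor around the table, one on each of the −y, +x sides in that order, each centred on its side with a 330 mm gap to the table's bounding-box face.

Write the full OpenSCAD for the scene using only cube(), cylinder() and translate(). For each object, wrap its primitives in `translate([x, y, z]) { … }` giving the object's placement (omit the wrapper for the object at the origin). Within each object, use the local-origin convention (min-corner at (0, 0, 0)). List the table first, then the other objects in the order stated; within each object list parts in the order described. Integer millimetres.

translate([0, 0, 721]) cube([1193, 936, 45]);
translate([84, 84, 0]) cylinder(h = 721, r = 38);
translate([1109, 84, 0]) cylinder(h = 721, r = 38);
translate([84, 852, 0]) cylinder(h = 721, r = 38);
translate([1109, 852, 0]) cylinder(h = 721, r = 38);
translate([432, -626, 0]) {
  translate([0, 0, 400]) cube([329, 296, 22]);
  translate([15, 15, 0]) cylinder(h = 400, r = 15);
  translate([314, 15, 0]) cylinder(h = 400, r = 15);
  translate([15, 281, 0]) cylinder(h = 400, r = 15);
  translate([314, 281, 0]) cylinder(h = 400, r = 15);
}
translate([1523, 320, 0]) {
  translate([0, 0, 400]) cube([329, 296, 22]);
  translate([15, 15, 0]) cylinder(h = 400, r = 15);
  translate([314, 15, 0]) cylinder(h = 400, r = 15);
  translate([15, 281, 0]) cylinder(h = 400, r = 15);
  translate([314, 281, 0]) cylinder(h = 400, r = 15);
}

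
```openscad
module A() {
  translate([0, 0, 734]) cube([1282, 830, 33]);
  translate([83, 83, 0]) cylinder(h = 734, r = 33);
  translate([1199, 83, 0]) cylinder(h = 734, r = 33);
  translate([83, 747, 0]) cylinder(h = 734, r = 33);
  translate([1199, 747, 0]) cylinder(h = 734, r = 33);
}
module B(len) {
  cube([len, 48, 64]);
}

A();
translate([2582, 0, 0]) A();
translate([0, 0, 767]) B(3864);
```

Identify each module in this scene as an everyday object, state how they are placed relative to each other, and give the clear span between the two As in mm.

A is a table. B is a beam. A beam spans the tops of two tables. The clear span between the two tables is 1300 mm.

Second table starts at x = 2582; first ends at x = 1282; clear span = 2582 − 1282 = 1300 mm.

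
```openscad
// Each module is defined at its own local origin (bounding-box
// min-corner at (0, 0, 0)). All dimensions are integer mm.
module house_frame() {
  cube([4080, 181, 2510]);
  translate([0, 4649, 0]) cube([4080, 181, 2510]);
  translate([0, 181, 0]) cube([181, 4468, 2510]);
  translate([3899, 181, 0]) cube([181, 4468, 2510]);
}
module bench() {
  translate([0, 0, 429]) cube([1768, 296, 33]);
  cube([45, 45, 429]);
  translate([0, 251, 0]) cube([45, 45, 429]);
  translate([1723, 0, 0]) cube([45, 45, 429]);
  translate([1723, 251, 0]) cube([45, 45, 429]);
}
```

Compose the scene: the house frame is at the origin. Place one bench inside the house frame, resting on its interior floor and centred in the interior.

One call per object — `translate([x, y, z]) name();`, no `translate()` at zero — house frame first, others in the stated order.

house_frame();
translate([1156, 2267, 0]) bench();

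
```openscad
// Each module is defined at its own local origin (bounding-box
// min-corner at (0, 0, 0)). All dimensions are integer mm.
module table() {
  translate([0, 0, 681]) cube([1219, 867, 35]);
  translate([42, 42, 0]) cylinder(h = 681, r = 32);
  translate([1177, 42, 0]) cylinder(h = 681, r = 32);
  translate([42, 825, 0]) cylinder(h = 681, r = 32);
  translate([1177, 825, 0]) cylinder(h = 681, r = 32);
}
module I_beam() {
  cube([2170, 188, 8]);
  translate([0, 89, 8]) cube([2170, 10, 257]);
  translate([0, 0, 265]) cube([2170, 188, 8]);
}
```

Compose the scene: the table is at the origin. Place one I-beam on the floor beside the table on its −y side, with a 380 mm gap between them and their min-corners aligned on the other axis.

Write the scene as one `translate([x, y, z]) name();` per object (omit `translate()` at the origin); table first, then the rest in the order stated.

table();
translate([0, -568, 0]) I_beam();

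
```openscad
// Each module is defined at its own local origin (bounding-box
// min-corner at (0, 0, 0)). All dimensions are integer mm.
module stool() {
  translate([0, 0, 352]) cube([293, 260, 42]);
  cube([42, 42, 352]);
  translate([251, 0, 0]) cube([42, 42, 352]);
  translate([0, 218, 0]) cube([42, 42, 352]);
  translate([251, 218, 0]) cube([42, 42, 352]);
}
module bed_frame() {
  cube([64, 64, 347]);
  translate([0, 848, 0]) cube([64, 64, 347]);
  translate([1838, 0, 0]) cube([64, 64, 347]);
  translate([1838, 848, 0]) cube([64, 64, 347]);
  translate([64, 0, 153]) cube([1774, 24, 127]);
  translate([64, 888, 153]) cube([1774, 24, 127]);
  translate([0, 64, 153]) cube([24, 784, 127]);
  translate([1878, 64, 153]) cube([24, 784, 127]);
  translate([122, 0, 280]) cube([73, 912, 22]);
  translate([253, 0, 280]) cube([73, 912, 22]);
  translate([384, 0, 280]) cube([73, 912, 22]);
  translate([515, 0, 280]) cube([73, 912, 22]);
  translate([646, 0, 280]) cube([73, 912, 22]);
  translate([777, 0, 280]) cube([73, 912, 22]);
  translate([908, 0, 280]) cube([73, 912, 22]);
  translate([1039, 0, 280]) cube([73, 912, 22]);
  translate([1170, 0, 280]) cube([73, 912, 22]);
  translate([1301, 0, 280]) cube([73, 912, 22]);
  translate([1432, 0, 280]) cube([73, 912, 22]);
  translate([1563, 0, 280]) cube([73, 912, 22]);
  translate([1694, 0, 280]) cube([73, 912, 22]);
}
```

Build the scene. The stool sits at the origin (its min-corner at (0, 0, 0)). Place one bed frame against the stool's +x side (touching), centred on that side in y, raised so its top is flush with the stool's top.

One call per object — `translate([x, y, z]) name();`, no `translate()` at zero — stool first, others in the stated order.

stool();
translate([293, -326, 47]) bed_frame();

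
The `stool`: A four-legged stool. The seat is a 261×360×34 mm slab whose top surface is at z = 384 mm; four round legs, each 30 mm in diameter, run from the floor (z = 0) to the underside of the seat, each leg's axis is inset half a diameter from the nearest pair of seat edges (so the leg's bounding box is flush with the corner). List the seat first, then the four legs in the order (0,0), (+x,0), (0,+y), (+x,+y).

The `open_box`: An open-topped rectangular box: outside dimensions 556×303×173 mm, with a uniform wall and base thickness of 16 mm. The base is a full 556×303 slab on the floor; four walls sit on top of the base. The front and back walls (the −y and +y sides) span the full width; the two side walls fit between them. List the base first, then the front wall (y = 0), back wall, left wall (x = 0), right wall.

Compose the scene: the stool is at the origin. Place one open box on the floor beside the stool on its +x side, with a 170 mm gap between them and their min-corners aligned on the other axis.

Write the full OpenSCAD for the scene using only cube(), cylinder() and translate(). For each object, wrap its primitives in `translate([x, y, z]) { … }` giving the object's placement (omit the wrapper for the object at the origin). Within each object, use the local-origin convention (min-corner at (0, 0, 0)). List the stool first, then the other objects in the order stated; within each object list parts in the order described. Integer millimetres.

translate([0, 0, 350]) cube([261, 360, 34]);
translate([15, 15, 0]) cylinder(h = 350, r = 15);
translate([246, 15, 0]) cylinder(h = 350, r = 15);
translate([15, 345, 0]) cylinder(h = 350, r = 15);
translate([246, 345, 0]) cylinder(h = 350, r = 15);
translate([431, 0, 0]) {
  cube([556, 303, 16]);
  translate([0, 0, 16]) cube([556, 16, 157]);
  translate([0, 287, 16]) cube([556, 16, 157]);
  translate([0, 16, 16]) cube([16, 271, 157]);
  translate([540, 16, 16]) cube([16, 271, 157]);
}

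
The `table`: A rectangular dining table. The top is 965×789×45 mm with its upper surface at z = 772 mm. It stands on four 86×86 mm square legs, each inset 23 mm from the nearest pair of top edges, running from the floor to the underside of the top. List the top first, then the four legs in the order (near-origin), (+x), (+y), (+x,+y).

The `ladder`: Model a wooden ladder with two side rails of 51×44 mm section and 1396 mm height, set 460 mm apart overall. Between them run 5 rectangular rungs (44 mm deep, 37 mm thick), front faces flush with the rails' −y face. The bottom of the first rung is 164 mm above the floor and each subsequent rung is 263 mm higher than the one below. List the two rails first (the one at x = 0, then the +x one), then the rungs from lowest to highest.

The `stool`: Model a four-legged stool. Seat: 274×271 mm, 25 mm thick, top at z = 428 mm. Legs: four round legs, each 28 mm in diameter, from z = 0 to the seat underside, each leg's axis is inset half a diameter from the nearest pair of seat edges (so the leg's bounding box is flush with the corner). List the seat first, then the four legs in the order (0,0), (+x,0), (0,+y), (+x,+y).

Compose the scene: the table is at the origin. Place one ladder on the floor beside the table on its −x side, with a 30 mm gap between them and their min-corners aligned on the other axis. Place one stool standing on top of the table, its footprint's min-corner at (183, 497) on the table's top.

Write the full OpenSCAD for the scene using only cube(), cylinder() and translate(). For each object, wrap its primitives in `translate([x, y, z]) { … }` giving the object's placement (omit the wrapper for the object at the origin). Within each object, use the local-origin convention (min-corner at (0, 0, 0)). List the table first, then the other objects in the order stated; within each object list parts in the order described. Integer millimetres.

translate([0, 0, 727]) cube([965, 789, 45]);
translate([23, 23, 0]) cube([86, 86, 727]);
translate([856, 23, 0]) cube([86, 86, 727]);
translate([23, 680, 0]) cube([86, 86, 727]);
translate([856, 680, 0]) cube([86, 86, 727]);
translate([-490, 0, 0]) {
  cube([51, 44, 1396]);
  translate([409, 0, 0]) cube([51, 44, 1396]);
  translate([51, 0, 164]) cube([358, 44, 37]);
  translate([51, 0, 427]) cube([358, 44, 37]);
  translate([51, 0, 690]) cube([358, 44, 37]);
  translate([51, 0, 953]) cube([358, 44, 37]);
  translate([51, 0, 1216]) cube([358, 44, 37]);
}
translate([183, 497, 772]) {
  translate([0, 0, 403]) cube([274, 271, 25]);
  translate([14, 14, 0]) cylinder(h = 403, r = 14);
  translate([260, 14, 0]) cylinder(h = 403, r = 14);
  translate([14, 257, 0]) cylinder(h = 403, r = 14);
  translate([260, 257, 0]) cylinder(h = 403, r = 14);
}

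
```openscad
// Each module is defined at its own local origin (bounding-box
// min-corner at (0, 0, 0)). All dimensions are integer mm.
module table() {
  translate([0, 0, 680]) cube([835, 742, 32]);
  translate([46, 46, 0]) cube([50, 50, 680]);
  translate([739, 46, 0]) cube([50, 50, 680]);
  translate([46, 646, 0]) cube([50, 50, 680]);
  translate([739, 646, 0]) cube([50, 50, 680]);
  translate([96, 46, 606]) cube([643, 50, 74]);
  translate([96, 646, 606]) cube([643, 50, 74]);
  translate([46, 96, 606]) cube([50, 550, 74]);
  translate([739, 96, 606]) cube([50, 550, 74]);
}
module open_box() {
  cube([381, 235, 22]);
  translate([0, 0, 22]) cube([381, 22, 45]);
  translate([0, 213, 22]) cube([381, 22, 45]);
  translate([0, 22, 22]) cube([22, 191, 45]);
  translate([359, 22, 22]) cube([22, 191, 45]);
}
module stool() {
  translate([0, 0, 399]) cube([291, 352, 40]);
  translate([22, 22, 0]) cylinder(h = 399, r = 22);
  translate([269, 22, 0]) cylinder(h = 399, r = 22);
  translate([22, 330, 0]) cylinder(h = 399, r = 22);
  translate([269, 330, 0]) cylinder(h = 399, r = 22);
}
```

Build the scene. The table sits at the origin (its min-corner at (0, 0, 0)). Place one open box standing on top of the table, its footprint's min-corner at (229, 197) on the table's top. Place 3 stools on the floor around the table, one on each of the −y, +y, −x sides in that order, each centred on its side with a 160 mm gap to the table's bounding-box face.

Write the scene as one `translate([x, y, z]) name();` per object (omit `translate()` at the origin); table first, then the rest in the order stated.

table();
translate([229, 197, 712]) open_box();
translate([272, -512, 0]) stool();
translate([272, 902, 0]) stool();
translate([-451, 195, 0]) stool();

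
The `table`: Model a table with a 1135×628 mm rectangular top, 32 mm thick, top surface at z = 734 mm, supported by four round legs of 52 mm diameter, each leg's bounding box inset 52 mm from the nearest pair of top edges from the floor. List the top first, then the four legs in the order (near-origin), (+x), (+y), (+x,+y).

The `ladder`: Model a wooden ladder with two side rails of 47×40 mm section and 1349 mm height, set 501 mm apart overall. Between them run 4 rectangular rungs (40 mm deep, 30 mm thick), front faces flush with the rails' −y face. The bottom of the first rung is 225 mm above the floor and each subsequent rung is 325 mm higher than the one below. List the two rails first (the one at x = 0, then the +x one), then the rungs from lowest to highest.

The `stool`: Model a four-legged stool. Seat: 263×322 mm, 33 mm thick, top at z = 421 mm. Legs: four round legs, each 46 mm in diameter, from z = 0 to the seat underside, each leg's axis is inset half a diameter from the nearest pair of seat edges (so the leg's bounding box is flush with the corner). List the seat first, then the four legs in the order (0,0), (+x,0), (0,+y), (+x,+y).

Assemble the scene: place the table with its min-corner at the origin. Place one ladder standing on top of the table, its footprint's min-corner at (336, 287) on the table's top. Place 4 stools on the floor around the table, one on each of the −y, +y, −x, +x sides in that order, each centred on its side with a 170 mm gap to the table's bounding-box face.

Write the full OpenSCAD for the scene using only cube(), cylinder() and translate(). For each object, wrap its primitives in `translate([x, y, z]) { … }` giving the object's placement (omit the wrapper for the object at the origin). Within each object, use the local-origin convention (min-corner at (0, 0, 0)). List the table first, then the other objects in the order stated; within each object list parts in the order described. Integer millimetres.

translate([0, 0, 702]) cube([1135, 628, 32]);
translate([78, 78, 0]) cylinder(h = 702, r = 26);
translate([1057, 78, 0]) cylinder(h = 702, r = 26);
translate([78, 550, 0]) cylinder(h = 702, r = 26);
translate([1057, 550, 0]) cylinder(h = 702, r = 26);
translate([336, 287, 734]) {
  cube([47, 40, 1349]);
  translate([454, 0, 0]) cube([47, 40, 1349]);
  translate([47, 0, 225]) cube([407, 40, 30]);
  translate([47, 0, 550]) cube([407, 40, 30]);
  translate([47, 0, 875]) cube([407, 40, 30]);
  translate([47, 0, 1200]) cube([407, 40, 30]);
}
translate([436, -492, 0]) {
  translate([0, 0, 388]) cube([263, 322, 33]);
  translate([23, 23, 0]) cylinder(h = 388, r = 23);
  translate([240, 23, 0]) cylinder(h = 388, r = 23);
  translate([23, 299, 0]) cylinder(h = 388, r = 23);
  translate([240, 299, 0]) cylinder(h = 388, r = 23);
}
translate([436, 798, 0]) {
  translate([0, 0, 388]) cube([263, 322, 33]);
  translate([23, 23, 0]) cylinder(h = 388, r = 23);
  translate([240, 23, 0]) cylinder(h = 388, r = 23);
  translate([23, 299, 0]) cylinder(h = 388, r = 23);
  translate([240, 299, 0]) cylinder(h = 388, r = 23);
}
translate([-433, 153, 0]) {
  translate([0, 0, 388]) cube([263, 322, 33]);
  translate([23, 23, 0]) cylinder(h = 388, r = 23);
  translate([240, 23, 0]) cylinder(h = 388, r = 23);
  translate([23, 299, 0]) cylinder(h = 388, r = 23);
  translate([240, 299, 0]) cylinder(h = 388, r = 23);
}
translate([1305, 153, 0]) {
  translate([0, 0, 388]) cube([263, 322, 33]);
  translate([23, 23, 0]) cylinder(h = 388, r = 23);
  translate([240, 23, 0]) cylinder(h = 388, r = 23);
  translate([23, 299, 0]) cylinder(h = 388, r = 23);
  translate([240, 299, 0]) cylinder(h = 388, r = 23);
}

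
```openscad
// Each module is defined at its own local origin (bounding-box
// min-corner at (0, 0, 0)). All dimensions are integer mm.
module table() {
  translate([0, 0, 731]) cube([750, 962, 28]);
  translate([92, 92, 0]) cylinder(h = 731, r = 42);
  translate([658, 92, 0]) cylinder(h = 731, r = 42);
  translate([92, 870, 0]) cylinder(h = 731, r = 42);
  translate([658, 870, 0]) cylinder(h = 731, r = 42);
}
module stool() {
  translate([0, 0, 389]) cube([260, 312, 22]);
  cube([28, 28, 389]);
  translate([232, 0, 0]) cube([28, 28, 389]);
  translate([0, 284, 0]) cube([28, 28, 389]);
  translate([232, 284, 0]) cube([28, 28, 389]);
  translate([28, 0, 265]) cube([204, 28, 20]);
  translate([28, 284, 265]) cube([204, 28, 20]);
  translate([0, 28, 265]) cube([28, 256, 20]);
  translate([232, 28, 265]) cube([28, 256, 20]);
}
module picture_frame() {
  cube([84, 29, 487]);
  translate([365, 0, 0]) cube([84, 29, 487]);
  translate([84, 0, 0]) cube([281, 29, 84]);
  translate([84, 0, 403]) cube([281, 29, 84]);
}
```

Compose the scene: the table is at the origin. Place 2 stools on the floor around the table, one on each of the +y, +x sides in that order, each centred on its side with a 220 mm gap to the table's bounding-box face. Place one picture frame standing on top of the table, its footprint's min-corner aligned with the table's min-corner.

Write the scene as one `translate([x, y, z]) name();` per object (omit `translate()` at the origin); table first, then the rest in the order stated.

table();
translate([245, 1182, 0]) stool();
translate([970, 325, 0]) stool();
translate([0, 0, 759]) picture_frame();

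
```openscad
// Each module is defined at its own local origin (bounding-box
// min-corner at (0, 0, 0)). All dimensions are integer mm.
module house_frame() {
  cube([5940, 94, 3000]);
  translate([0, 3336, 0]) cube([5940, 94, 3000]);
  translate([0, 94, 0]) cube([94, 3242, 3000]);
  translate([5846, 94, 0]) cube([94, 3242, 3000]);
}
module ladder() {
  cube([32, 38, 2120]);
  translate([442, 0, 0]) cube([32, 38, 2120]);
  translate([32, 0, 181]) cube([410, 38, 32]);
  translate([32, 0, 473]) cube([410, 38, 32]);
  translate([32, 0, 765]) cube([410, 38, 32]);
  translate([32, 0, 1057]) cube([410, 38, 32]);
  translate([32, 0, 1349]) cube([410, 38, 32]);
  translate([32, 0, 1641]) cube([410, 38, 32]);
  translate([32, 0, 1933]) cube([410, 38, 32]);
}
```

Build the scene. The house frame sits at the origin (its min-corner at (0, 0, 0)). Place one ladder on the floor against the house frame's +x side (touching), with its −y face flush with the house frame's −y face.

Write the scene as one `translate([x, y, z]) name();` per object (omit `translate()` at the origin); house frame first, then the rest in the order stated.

house_frame();
translate([5940, 0, 0]) ladder();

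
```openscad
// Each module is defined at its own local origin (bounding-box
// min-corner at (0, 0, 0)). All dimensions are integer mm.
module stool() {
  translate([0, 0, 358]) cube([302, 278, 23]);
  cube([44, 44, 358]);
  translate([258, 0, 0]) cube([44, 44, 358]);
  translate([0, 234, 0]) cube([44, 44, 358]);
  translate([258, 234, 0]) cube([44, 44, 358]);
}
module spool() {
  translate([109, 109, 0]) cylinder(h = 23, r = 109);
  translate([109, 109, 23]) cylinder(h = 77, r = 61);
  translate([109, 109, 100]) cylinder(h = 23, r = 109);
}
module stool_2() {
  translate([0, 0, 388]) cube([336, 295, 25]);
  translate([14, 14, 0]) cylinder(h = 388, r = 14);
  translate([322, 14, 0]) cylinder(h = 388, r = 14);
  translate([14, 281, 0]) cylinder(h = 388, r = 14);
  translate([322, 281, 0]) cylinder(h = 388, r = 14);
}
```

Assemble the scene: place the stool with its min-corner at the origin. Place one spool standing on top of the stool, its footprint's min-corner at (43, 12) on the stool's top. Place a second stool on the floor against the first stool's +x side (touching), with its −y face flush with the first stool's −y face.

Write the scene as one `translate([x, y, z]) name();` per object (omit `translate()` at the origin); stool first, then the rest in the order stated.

stool();
translate([43, 12, 381]) spool();
translate([302, 0, 0]) stool_2();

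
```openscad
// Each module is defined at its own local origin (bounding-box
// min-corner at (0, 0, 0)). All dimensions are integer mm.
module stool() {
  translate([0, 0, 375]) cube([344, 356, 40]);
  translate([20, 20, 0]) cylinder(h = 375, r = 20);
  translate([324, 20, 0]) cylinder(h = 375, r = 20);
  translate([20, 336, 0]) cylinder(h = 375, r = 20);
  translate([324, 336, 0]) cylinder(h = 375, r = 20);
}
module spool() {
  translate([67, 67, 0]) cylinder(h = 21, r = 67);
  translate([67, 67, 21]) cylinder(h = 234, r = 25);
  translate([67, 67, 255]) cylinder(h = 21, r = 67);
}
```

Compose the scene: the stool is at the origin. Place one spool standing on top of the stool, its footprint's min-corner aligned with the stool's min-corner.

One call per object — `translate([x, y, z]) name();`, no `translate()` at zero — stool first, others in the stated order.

stool();
translate([0, 0, 415]) spool();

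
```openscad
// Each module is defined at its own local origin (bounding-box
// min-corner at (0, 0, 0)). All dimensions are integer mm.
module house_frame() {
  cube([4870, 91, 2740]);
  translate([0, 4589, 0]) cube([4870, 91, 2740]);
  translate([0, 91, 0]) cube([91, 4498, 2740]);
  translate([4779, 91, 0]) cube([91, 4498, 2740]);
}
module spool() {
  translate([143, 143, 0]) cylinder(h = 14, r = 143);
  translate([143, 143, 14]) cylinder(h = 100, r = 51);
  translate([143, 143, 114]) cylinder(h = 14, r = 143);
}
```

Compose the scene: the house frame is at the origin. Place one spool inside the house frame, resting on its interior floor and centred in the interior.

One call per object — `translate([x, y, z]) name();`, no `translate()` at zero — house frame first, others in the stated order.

house_frame();
translate([2292, 2197, 0]) spool();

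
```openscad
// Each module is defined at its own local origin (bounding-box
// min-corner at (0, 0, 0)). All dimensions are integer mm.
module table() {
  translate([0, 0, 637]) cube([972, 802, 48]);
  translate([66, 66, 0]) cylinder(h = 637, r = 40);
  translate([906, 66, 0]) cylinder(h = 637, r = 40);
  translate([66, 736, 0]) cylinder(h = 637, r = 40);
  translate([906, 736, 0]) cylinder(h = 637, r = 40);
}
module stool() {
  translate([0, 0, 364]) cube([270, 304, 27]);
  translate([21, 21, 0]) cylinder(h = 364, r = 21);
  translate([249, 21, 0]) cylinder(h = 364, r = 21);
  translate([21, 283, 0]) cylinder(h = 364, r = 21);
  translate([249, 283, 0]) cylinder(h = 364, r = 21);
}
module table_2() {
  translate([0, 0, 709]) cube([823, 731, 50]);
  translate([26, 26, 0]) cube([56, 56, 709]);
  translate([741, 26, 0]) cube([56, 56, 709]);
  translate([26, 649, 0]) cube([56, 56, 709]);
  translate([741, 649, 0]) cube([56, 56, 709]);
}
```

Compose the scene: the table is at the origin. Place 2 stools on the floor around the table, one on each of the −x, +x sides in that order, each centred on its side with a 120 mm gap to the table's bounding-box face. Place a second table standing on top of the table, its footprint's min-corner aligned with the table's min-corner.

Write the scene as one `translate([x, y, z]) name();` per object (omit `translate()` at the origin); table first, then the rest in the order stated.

table();
translate([-390, 249, 0]) stool();
translate([1092, 249, 0]) stool();
translate([0, 0, 685]) table_2();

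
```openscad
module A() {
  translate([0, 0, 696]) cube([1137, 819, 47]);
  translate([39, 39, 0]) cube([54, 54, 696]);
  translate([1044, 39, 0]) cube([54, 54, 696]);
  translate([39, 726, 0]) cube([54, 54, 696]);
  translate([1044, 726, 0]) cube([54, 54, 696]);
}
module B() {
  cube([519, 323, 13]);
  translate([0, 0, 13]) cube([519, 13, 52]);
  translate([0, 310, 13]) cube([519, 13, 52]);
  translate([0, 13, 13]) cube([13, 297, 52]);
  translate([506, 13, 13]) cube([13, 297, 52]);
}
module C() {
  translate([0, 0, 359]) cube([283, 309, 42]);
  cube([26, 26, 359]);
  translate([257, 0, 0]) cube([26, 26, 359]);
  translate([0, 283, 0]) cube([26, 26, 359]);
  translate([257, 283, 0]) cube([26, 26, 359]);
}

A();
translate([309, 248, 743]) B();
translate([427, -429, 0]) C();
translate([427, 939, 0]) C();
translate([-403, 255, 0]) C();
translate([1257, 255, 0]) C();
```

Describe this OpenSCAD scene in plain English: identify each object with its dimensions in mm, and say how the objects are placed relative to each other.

A is a table: top 1137 mm (x) × 819 mm (y), 47 mm thick, upper face at z = 743 mm, on four 54×54 mm square legs, each inset 39 mm from the nearest pair of top edges, running from z = 0 to the bottom of the top.

B is an open-topped rectangular box: outside dimensions 519×323×65 mm, with a uniform wall and base thickness of 13 mm. The base is a full 519×323 slab on the floor; four walls sit on top of the base. The front and back walls (the −y and +y sides) span the full width; the two side walls fit between them.

C is a four-legged stool. The seat is a 283×309×42 mm slab whose top surface is at z = 401 mm; four square legs, each 26×26 mm in cross-section, run from the floor (z = 0) to the underside of the seat, each flush with a corner of the seat.

The open box is on top of the table, centred. Four stools sit around the table at the −y, +y, −x, +x sides.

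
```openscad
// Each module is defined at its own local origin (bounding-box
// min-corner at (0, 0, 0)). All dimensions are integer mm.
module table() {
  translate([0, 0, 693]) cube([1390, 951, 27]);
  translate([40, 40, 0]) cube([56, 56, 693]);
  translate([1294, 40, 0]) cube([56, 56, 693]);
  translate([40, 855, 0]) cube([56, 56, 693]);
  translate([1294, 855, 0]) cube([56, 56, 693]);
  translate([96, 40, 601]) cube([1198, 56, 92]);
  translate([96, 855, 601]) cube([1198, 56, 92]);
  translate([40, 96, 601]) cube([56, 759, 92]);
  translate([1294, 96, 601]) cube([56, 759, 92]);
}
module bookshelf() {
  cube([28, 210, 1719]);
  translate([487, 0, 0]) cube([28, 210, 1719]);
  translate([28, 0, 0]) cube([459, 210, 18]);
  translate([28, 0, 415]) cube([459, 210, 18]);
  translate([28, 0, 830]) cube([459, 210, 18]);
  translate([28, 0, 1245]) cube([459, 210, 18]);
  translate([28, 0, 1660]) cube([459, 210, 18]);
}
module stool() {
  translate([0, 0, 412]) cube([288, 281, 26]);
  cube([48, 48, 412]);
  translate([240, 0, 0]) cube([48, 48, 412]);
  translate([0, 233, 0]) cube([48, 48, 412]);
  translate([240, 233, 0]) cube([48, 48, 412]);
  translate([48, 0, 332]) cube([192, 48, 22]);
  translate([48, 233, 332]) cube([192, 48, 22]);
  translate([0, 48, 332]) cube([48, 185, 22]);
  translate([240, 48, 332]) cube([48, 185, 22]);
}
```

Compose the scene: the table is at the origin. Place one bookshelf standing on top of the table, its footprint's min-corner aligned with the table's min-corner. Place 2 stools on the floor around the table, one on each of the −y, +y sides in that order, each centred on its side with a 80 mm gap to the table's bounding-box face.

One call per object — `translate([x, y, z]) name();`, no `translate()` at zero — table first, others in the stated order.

table();
translate([0, 0, 720]) bookshelf();
translate([551, -361, 0]) stool();
translate([551, 1031, 0]) stool();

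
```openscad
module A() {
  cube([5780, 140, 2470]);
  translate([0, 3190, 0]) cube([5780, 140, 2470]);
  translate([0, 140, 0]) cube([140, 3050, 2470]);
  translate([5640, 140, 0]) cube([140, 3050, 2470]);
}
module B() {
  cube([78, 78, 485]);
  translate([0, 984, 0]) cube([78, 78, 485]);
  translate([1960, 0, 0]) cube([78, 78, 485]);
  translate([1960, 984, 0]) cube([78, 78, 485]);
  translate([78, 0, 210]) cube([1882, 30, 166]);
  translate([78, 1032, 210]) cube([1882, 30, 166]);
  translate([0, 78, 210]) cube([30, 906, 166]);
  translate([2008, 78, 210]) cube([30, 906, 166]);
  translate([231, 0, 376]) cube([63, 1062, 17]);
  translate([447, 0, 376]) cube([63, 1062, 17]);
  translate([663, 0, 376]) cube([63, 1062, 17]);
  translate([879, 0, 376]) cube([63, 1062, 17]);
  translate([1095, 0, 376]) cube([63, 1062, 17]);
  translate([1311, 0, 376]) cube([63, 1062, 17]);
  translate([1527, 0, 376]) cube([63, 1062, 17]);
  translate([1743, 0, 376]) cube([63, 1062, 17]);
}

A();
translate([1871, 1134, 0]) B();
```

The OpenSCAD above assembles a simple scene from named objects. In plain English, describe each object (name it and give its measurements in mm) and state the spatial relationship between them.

A is a box-shaped house frame (walls only): outside footprint 5780×3330 mm, wall height 2470 mm, wall thickness 140 mm. The two y-facing walls run the full x-width; the two x-facing walls fit between the inner faces of the y-facing walls.

B is a bed frame 2038 mm long (x) by 1062 mm wide (y). Four 78×78 mm corner posts, 485 mm tall, at the corners of the footprint. Four rails of 30 mm thickness and 166 mm height run between adjacent posts with their undersides at z = 210 mm, their outer faces flush with the outside of the frame (the two x-running rails run between the posts' inner faces; the two y-running rails run between the posts' inner faces). 8 slats, each 63 mm wide (x) and 17 mm thick, lie across the top of the two x-running rails, running the full 1062 mm width of the frame in y; the slats are evenly spaced along x between the inner faces of the end posts with equal gaps (rounded down to the nearest mm) at the −x end and between each pair — any rounding remainder accumulates at the +x end.

The bed frame sits inside the house frame, centred.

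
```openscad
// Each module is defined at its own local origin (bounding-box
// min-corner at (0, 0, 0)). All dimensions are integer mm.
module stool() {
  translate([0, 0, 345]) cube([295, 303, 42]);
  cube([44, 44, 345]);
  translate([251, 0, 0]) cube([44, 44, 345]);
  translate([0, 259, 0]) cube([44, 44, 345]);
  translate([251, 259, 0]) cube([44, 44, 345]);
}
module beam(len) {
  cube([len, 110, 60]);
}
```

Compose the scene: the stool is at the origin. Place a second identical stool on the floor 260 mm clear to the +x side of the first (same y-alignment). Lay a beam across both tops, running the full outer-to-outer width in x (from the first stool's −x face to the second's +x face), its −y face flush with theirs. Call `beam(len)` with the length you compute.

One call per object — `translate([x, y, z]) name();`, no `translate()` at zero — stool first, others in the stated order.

stool();
translate([555, 0, 0]) stool();
translate([0, 0, 387]) beam(850);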